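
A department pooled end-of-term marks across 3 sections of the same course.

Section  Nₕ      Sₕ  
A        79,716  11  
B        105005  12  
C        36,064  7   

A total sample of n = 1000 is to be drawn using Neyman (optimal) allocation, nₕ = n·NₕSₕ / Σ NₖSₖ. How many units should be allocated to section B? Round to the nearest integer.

527

Σ NₕSₕ = 79716·11 + 105005·12 + 36064·7 = 2389384.
Share for B: 1260060/2389384 = 0.52736.
n_B = 1000 × 0.52736 = 527.358... → 527.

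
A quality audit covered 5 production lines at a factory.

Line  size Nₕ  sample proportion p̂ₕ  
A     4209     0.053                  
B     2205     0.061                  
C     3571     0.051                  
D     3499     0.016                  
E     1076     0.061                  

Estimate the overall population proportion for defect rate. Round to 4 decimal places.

0.0454

N = 4209 + 2205 + 3571 + 3499 + 1076 = 14560.
Overall proportion = Σ (Nₕ/N)·p̂ₕ.
Σ Nₕp̂ₕ = 223.077 + 134.505 + 182.121 + 55.984 + 65.636 = 661.323.
661.323 / 14560 = 0.045421... → 0.0454.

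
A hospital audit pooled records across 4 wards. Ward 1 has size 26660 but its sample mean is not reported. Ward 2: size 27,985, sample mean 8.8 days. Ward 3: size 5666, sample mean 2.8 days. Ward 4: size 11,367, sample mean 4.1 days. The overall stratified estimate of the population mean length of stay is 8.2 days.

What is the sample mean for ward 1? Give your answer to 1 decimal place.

Σ Nₕx̄ₕ = N·μ, so 26660·x̄_1 = 71678·8.2 − (27985·8.8 + 5666·2.8 + 11367·4.1).
= 587759.6 − 308737.5 = 279022.1.
x̄_1 = 279022.1 / 26660 = 10.466... → 10.5.

10.5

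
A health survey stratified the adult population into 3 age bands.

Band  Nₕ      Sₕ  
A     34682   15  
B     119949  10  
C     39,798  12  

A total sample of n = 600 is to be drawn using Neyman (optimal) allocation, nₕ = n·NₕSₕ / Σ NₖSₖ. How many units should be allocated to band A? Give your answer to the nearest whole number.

142

A: NₕSₕ = 34682·15 = 520230
B: NₕSₕ = 119949·10 = 1199490
C: NₕSₕ = 39798·12 = 477576
Σ NₕSₕ = 2197296.
n_A = 600·520230/2197296 = 142.056... → 142.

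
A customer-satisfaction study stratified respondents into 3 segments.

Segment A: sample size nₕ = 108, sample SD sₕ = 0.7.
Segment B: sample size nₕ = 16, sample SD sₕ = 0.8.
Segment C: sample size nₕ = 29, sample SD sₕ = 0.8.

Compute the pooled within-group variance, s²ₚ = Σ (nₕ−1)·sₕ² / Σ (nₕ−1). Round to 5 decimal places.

0.53300

Degrees of freedom: 107 + 15 + 28 = 150.
Σ(nₕ−1)sₕ² = 107·0.49 + 15·0.64 + 28·0.64 = 79.95.
s²ₚ = 79.95 / 150 = 0.533 → 0.53300.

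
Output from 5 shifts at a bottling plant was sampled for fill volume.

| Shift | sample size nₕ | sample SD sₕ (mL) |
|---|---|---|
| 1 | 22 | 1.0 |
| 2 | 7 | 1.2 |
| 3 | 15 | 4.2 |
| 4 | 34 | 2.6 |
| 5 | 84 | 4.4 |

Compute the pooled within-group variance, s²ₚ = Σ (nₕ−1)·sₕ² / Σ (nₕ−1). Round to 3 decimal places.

13.418

Degrees of freedom: 21 + 6 + 14 + 33 + 83 = 157.
Σ(nₕ−1)sₕ² = 21·1 + 6·1.44 + 14·17.64 + 33·6.76 + 83·19.36 = 2106.56.
s²ₚ = 2106.56 / 157 = 13.41758... → 13.418.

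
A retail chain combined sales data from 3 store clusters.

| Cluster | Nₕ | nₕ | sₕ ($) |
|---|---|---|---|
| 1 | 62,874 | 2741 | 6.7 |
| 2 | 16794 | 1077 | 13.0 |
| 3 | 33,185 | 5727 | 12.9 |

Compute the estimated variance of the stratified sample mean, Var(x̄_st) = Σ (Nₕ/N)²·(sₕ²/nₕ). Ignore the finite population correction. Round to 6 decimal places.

0.011071

N = 112853. Term for each stratum: Wₕ²sₕ²/nₕ.
Var(x̄_st) = 0.005083426 + 0.003474986 + 0.002512521 = 0.011070933 → 0.011071.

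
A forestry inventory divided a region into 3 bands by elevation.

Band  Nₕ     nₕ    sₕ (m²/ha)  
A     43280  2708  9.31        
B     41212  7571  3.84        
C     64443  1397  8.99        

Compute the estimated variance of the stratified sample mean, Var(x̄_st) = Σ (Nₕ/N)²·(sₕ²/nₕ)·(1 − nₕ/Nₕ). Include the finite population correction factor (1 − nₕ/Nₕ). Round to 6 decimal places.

N = 148935; Wₕ = Nₕ/N.
band A: (43280/148935)²·9.31²/2708·(1 − 2708/43280) = 0.002533791
band B: (41212/148935)²·3.84²/7571·(1 − 7571/41212) = 0.000121733
band C: (64443/148935)²·8.99²/1397·(1 − 1397/64443) = 0.010596507
Sum = 0.013252031 → 0.013252.

0.013252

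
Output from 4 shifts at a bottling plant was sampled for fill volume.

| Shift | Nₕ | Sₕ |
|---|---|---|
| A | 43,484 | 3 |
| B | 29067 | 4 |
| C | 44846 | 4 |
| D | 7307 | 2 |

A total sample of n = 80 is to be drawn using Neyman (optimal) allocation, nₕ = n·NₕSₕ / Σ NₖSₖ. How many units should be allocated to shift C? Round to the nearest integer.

33

A: NₕSₕ = 43484·3 = 130452
B: NₕSₕ = 29067·4 = 116268
C: NₕSₕ = 44846·4 = 179384
D: NₕSₕ = 7307·2 = 14614
Σ NₕSₕ = 440718.
n_C = 80·179384/440718 = 32.562... → 33.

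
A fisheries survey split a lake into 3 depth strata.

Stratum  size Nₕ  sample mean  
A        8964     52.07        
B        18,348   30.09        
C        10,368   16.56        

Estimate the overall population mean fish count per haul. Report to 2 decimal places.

x̄_st = (Σ Nₕx̄ₕ) / (Σ Nₕ) = (8964·52.07 + 18348·30.09 + 10368·16.56) / 37680
= 1190540.88 / 37680 = 31.5961... → 31.60.

31.60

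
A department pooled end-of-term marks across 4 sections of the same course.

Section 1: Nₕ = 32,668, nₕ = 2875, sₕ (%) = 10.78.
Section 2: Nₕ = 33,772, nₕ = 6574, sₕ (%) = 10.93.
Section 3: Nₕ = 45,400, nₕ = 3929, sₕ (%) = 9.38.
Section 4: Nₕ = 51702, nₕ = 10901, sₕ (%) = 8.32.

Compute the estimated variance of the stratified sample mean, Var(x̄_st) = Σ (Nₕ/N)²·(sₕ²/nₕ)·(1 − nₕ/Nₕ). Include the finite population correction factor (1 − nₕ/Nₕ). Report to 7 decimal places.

N = 163542; Wₕ = Nₕ/N.
section 1: (32668/163542)²·10.78²/2875·(1 − 2875/32668) = 0.0014708820
section 2: (33772/163542)²·10.93²/6574·(1 − 6574/33772) = 0.0006240879
section 3: (45400/163542)²·9.38²/3929·(1 − 3929/45400) = 0.0015763963
section 4: (51702/163542)²·8.32²/10901·(1 − 10901/51702) = 0.0005008410
Sum = 0.0041722072 → 0.0041722.

0.0041722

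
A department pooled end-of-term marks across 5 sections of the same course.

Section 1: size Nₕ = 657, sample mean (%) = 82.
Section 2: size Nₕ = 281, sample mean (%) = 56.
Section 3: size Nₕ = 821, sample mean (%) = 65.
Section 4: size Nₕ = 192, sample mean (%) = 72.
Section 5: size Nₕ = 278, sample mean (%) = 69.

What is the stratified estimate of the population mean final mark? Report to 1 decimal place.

70.0

x̄_st = (Σ Nₕx̄ₕ) / (Σ Nₕ) = (657·82 + 281·56 + 821·65 + 192·72 + 278·69) / 2229
= 155981 / 2229 = 69.978... → 70.0.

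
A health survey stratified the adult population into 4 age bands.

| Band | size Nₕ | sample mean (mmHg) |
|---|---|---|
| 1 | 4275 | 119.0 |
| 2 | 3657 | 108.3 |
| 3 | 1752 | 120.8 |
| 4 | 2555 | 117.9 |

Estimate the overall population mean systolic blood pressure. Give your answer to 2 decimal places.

115.83

N = 4275 + 3657 + 1752 + 2555 = 12239.
Overall mean = Σ (Nₕ/N)·x̄ₕ — weight by population share, not a simple average.
Σ Nₕx̄ₕ = 4275·119.0 + 3657·108.3 + 1752·120.8 + 2555·117.9 = 508725 + 396053.1 + 211641.6 + 301234.5 = 1417654.2.
Divide by N: 1417654.2 / 12239 = 115.8309... → 115.83.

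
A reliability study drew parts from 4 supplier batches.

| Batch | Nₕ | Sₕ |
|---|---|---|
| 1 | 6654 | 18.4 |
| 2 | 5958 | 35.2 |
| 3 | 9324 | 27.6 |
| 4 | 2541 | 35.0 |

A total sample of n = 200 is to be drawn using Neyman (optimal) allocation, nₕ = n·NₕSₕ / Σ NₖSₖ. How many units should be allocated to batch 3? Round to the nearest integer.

76

1: NₕSₕ = 6654·18.4 = 122433.6
2: NₕSₕ = 5958·35.2 = 209721.6
3: NₕSₕ = 9324·27.6 = 257342.4
4: NₕSₕ = 2541·35.0 = 88935
Σ NₕSₕ = 678432.6.
n_3 = 200·257342.4/678432.6 = 75.864... → 76.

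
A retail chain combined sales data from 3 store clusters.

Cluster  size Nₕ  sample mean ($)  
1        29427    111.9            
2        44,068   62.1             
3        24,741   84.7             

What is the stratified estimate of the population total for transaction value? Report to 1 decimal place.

Estimate total by summing Nₕ·x̄ₕ over strata.
29427·111.9 + 44068·62.1 + 24741·84.7 = 3292881.3 + 2736622.8 + 2095562.7 = 8125066.8.

8125066.8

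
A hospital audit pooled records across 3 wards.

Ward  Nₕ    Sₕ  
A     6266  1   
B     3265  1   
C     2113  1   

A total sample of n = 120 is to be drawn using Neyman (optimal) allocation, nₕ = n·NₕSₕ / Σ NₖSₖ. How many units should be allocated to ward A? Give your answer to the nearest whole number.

A: NₕSₕ = 6266·1 = 6266
B: NₕSₕ = 3265·1 = 3265
C: NₕSₕ = 2113·1 = 2113
Σ NₕSₕ = 11644.
n_A = 120·6266/11644 = 64.576... → 65.

65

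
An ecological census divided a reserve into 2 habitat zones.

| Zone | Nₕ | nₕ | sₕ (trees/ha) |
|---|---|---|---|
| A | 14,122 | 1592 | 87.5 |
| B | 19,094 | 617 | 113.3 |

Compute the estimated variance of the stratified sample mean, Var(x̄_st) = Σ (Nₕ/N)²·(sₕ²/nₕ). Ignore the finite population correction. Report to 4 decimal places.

7.7443

N = 33216; Wₕ = Nₕ/N.
zone A: (14122/33216)²·87.5²/1592 = 0.8693022
zone B: (19094/33216)²·113.3²/617 = 6.8750178
Sum = 7.7443201 → 7.7443.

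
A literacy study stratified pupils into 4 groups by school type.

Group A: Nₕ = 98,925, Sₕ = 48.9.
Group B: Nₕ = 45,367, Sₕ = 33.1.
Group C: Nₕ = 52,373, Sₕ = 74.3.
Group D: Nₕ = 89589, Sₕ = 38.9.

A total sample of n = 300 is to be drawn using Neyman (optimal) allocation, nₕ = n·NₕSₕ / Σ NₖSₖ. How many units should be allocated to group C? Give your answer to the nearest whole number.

A: NₕSₕ = 98925·48.9 = 4837432.5
B: NₕSₕ = 45367·33.1 = 1501647.7
C: NₕSₕ = 52373·74.3 = 3891313.9
D: NₕSₕ = 89589·38.9 = 3485012.1
Σ NₕSₕ = 13715406.2.
n_C = 300·3891313.9/13715406.2 = 85.116... → 85.

85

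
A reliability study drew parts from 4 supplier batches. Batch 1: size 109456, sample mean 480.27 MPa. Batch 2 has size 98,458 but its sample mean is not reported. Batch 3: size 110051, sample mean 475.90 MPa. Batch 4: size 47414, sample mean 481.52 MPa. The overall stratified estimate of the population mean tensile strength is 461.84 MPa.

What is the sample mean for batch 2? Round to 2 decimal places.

N = 109456 + 98458 + 110051 + 47414 = 365379.
Overall total = μ·N = 461.84·365379 = 168746637.36.
Subtract the known strata: 109456·480.27 + 110051·475.90 + 47414·481.52 = 127772493.3.
Remaining total for batch 2: 168746637.36 − 127772493.3 = 40974144.06.
Divide by its size: 40974144.06 / 98458 = 416.1586... → 416.16.

416.16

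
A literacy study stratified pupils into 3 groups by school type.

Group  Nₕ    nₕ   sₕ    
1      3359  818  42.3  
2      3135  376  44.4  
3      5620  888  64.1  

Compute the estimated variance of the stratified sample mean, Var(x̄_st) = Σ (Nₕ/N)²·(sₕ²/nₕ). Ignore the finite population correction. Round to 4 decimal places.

N = 12114. Term for each stratum: Wₕ²sₕ²/nₕ.
Var(x̄_st) = 0.1681792 + 0.3511382 + 0.9958653 = 1.5151826 → 1.5152.

1.5152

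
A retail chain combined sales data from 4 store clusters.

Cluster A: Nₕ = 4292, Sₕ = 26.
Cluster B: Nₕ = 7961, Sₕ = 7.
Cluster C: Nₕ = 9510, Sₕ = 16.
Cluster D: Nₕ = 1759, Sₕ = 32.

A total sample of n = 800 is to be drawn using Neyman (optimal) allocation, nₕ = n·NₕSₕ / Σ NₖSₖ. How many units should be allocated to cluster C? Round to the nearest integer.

Σ NₕSₕ = 4292·26 + 7961·7 + 9510·16 + 1759·32 = 375767.
Share for C: 152160/375767 = 0.40493.
n_C = 800 × 0.40493 = 323.945... → 324.

324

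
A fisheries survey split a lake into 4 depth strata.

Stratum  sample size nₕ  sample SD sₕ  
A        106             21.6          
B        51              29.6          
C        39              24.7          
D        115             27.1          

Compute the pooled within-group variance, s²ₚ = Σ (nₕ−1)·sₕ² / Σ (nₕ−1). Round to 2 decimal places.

650.50

A: (106−1)·21.6² = 105·466.56 = 48988.8
B: (51−1)·29.6² = 50·876.16 = 43808
C: (39−1)·24.7² = 38·610.09 = 23183.42
D: (115−1)·27.1² = 114·734.41 = 83722.74
Numerator = 199702.96; denominator = Σ(nₕ−1) = 307.
s²ₚ = 199702.96/307 = 650.4982... → 650.50.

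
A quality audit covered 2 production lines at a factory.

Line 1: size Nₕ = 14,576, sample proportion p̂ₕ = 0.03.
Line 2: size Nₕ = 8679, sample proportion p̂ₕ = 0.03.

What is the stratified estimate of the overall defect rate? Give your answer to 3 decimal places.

Wₕ = Nₕ/N with N = 23255: 0.6268, 0.3732.
p̂_st = 0.6268·0.03 + 0.3732·0.03 ≈ 0.03 → 0.030.

0.030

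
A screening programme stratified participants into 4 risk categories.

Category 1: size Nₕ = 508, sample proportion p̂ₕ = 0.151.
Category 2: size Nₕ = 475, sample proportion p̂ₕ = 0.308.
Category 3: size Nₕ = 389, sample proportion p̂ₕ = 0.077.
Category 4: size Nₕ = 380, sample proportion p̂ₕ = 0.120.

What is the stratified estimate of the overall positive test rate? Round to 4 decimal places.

N = 508 + 475 + 389 + 380 = 1752.
Overall proportion = Σ (Nₕ/N)·p̂ₕ.
Σ Nₕp̂ₕ = 76.708 + 146.3 + 29.953 + 45.6 = 298.561.
298.561 / 1752 = 0.170412... → 0.1704.

0.1704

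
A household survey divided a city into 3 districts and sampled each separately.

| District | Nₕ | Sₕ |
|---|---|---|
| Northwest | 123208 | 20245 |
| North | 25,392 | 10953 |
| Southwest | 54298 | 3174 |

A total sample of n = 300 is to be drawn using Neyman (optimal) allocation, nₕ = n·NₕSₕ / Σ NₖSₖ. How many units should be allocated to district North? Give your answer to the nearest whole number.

28

Σ NₕSₕ = 123208·20245 + 25392·10953 + 54298·3174 = 2944806388.
Share for North: 278118576/2944806388 = 0.09444.
n_North = 300 × 0.09444 = 28.333... → 28.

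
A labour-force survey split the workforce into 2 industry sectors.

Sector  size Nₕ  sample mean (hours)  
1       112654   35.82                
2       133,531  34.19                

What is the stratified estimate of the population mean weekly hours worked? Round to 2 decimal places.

34.94

N = 246185; weights Wₕ = Nₕ/N = (0.4576, 0.5424).
x̄_st = Σ Wₕ·x̄ₕ = 0.4576·35.82 + 0.5424·34.19 ≈ 34.9359...
→ 34.94.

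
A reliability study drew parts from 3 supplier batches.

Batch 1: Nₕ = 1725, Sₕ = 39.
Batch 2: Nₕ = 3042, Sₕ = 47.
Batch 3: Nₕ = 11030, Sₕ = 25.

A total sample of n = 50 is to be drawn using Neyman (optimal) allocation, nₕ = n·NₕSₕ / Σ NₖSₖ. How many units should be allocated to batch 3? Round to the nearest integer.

Σ NₕSₕ = 1725·39 + 3042·47 + 11030·25 = 485999.
Share for 3: 275750/485999 = 0.56739.
n_3 = 50 × 0.56739 = 28.369... → 28.

28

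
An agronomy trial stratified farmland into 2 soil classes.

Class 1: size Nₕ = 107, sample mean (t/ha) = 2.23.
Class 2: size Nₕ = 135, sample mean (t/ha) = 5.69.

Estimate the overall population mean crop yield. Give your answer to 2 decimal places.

4.16

N = 242; weights Wₕ = Nₕ/N = (0.4421, 0.5579).
x̄_st = Σ Wₕ·x̄ₕ = 0.4421·2.23 + 0.5579·5.69 ≈ 4.1602...
→ 4.16.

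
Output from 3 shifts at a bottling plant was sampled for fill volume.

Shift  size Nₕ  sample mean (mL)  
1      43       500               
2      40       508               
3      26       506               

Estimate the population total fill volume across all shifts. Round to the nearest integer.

54976

Population total = Σ Nₕ·x̄ₕ (each stratum's size times its mean).
43·500 + 40·508 + 26·506 = 21500 + 20320 + 13156 = 54976.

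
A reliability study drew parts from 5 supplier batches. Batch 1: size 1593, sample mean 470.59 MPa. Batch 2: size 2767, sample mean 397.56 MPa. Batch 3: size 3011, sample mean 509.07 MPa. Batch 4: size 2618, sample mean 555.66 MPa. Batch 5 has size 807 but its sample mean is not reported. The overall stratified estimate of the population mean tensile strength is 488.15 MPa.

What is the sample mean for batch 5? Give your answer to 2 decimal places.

536.36

N = 1593 + 2767 + 3011 + 2618 + 807 = 10796.
Overall total = μ·N = 488.15·10796 = 5270067.4.
Subtract the known strata: 1593·470.59 + 2767·397.56 + 3011·509.07 + 2618·555.66 = 4837226.04.
Remaining total for batch 5: 5270067.4 − 4837226.04 = 432841.36.
Divide by its size: 432841.36 / 807 = 536.3586... → 536.36.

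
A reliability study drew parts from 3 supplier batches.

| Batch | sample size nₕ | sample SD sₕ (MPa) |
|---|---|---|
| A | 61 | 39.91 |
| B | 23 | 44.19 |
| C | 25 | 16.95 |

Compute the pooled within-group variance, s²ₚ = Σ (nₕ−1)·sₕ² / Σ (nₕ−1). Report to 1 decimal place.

1371.9

A: (61−1)·39.91² = 60·1592.8081 = 95568.486
B: (23−1)·44.19² = 22·1952.7561 = 42960.6342
C: (25−1)·16.95² = 24·287.3025 = 6895.26
Numerator = 145424.3802; denominator = Σ(nₕ−1) = 106.
s²ₚ = 145424.3802/106 = 1371.928... → 1371.9.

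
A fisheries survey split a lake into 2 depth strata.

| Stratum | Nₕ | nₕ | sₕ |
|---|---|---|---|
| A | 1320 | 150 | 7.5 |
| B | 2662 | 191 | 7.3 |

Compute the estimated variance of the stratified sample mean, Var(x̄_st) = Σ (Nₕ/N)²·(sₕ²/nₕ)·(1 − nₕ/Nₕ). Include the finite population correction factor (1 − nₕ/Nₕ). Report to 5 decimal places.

0.15227

N = 3982. Term for each stratum: Wₕ²sₕ²/nₕ·(1−nₕ/Nₕ).
Var(x̄_st) = 0.03652486 + 0.11574191 = 0.15226677 → 0.15227.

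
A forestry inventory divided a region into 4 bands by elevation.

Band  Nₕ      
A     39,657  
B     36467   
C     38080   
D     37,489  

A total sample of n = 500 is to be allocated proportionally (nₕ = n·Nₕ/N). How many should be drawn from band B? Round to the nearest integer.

120

Share of band B = 36467/151693 = 0.24040.
Allocate 500 × 0.24040 = 120.200... → 120.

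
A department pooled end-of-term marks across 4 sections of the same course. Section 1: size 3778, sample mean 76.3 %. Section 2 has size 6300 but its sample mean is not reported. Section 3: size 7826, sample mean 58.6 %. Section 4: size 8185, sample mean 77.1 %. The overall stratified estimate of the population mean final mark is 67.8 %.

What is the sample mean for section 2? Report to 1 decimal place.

62.0

Σ Nₕx̄ₕ = N·μ, so 6300·x̄_2 = 26089·67.8 − (3778·76.3 + 7826·58.6 + 8185·77.1).
= 1768834.2 − 1377928.5 = 390905.7.
x̄_2 = 390905.7 / 6300 = 62.049... → 62.0.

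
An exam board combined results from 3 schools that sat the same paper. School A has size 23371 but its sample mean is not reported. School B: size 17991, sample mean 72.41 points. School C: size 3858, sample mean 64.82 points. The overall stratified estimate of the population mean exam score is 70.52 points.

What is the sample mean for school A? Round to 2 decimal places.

70.01

N = 23371 + 17991 + 3858 = 45220.
Overall total = μ·N = 70.52·45220 = 3188914.4.
Subtract the known strata: 17991·72.41 + 3858·64.82 = 1552803.87.
Remaining total for school A: 3188914.4 − 1552803.87 = 1636110.53.
Divide by its size: 1636110.53 / 23371 = 70.0060... → 70.01.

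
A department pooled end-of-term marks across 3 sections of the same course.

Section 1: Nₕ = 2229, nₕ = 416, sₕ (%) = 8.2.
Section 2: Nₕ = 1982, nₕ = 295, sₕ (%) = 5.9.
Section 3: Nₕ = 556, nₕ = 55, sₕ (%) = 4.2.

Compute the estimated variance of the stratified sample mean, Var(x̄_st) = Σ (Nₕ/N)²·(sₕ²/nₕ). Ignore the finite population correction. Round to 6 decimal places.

0.060101

N = 4767; Wₕ = Nₕ/N.
section 1: (2229/4767)²·8.2²/416 = 0.035339810
section 2: (1982/4767)²·5.9²/295 = 0.020398536
section 3: (556/4767)²·4.2²/55 = 0.004363100
Sum = 0.060101446 → 0.060101.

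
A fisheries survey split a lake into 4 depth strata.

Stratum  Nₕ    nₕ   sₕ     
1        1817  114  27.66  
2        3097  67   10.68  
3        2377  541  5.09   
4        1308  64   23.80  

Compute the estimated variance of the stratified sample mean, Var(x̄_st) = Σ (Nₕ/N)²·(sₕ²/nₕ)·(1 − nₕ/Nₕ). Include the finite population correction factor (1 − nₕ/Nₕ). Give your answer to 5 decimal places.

0.69449

N = 8599; Wₕ = Nₕ/N.
stratum 1: (1817/8599)²·27.66²/114·(1 − 114/1817) = 0.28084919
stratum 2: (3097/8599)²·10.68²/67·(1 − 67/3097) = 0.21605068
stratum 3: (2377/8599)²·5.09²/541·(1 − 541/2377) = 0.00282647
stratum 4: (1308/8599)²·23.80²/64·(1 − 64/1308) = 0.19476287
Sum = 0.69448921 → 0.69449.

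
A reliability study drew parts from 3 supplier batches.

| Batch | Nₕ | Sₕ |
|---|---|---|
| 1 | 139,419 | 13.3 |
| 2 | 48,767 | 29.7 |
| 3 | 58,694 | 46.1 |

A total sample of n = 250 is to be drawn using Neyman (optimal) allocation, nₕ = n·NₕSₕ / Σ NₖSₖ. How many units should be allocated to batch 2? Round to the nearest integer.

60

1: NₕSₕ = 139419·13.3 = 1854272.7
2: NₕSₕ = 48767·29.7 = 1448379.9
3: NₕSₕ = 58694·46.1 = 2705793.4
Σ NₕSₕ = 6008446.
n_2 = 250·1448379.9/6008446 = 60.264... → 60.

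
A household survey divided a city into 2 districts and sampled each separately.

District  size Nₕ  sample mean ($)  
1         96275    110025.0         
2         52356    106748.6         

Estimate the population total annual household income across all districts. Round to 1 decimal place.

1: 96275·110025.0 = 10592656875
2: 52356·106748.6 = 5588929701.6
τ̂ = Σ Nₕx̄ₕ = 16181586576.6.

16181586576.6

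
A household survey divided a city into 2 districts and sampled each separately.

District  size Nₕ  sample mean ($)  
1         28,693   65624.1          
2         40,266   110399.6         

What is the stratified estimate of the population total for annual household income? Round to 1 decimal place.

6328302594.9

1: 28693·65624.1 = 1882952301.3
2: 40266·110399.6 = 4445350293.6
τ̂ = Σ Nₕx̄ₕ = 6328302594.9.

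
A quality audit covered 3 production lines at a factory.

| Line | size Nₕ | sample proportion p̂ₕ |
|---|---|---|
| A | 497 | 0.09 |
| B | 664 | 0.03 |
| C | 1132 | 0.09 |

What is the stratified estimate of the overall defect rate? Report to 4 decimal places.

N = 497 + 664 + 1132 = 2293.
Overall proportion = Σ (Nₕ/N)·p̂ₕ.
Σ Nₕp̂ₕ = 44.73 + 19.92 + 101.88 = 166.53.
166.53 / 2293 = 0.072625... → 0.0726.

0.0726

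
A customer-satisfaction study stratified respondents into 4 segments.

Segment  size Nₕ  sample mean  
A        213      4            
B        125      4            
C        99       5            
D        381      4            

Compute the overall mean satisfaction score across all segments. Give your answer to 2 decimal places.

N = 818; weights Wₕ = Nₕ/N = (0.2604, 0.1528, 0.1210, 0.4658).
x̄_st = Σ Wₕ·x̄ₕ = 0.2604·4 + 0.1528·4 + 0.1210·5 + 0.4658·4 ≈ 4.1210...
→ 4.12.

4.12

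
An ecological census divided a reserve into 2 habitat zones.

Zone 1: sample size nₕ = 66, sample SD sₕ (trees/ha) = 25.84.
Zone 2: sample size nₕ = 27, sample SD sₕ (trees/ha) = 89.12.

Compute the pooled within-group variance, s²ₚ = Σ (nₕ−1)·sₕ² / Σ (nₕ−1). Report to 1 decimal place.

2746.2

1: (66−1)·25.84² = 65·667.7056 = 43400.864
2: (27−1)·89.12² = 26·7942.3744 = 206501.7344
Numerator = 249902.5984; denominator = Σ(nₕ−1) = 91.
s²ₚ = 249902.5984/91 = 2746.182... → 2746.2.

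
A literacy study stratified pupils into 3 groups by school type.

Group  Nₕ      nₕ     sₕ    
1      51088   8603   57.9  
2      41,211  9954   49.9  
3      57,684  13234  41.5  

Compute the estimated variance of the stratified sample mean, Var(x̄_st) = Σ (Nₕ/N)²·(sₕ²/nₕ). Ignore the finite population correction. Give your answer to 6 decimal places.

0.083349

N = 149983; Wₕ = Nₕ/N.
group 1: (51088/149983)²·57.9²/8603 = 0.045212751
group 2: (41211/149983)²·49.9²/9954 = 0.018886248
group 3: (57684/149983)²·41.5²/13234 = 0.019250044
Sum = 0.083349043 → 0.083349.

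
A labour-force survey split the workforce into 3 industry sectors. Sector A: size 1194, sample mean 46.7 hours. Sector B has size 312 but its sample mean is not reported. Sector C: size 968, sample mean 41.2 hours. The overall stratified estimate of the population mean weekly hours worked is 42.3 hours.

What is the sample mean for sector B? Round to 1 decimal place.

N = 1194 + 312 + 968 = 2474.
Overall total = μ·N = 42.3·2474 = 104650.2.
Subtract the known strata: 1194·46.7 + 968·41.2 = 95641.4.
Remaining total for sector B: 104650.2 − 95641.4 = 9008.8.
Divide by its size: 9008.8 / 312 = 28.874... → 28.9.

28.9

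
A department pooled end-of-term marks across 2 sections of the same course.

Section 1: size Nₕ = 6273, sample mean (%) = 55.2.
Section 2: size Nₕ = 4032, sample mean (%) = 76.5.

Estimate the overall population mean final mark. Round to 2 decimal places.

63.53

x̄_st = (Σ Nₕx̄ₕ) / (Σ Nₕ) = (6273·55.2 + 4032·76.5) / 10305
= 654717.6 / 10305 = 63.5340... → 63.53.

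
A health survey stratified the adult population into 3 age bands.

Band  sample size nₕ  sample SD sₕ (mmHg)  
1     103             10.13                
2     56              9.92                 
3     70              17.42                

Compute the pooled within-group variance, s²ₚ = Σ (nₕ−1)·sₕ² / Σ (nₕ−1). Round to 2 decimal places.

162.91

Degrees of freedom: 102 + 55 + 69 = 226.
Σ(nₕ−1)sₕ² = 102·102.6169 + 55·98.4064 + 69·303.4564 = 36817.7674.
s²ₚ = 36817.7674 / 226 = 162.9105... → 162.91.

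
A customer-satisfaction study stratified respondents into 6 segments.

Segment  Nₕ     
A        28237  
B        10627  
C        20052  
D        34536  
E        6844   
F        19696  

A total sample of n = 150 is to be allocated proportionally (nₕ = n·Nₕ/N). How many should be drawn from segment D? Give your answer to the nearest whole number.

43

N = 28237 + 10627 + 20052 + 34536 + 6844 + 19696 = 119992.
n_D = 150·34536/119992 = 43.173... → 43.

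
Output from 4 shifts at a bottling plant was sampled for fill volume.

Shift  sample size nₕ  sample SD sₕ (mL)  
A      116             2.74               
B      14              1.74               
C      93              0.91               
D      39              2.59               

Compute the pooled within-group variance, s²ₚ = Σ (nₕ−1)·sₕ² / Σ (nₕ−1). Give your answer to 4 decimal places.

A: (116−1)·2.74² = 115·7.5076 = 863.374
B: (14−1)·1.74² = 13·3.0276 = 39.3588
C: (93−1)·0.91² = 92·0.8281 = 76.1852
D: (39−1)·2.59² = 38·6.7081 = 254.9078
Numerator = 1233.8258; denominator = Σ(nₕ−1) = 258.
s²ₚ = 1233.8258/258 = 4.782271... → 4.7823.

4.7823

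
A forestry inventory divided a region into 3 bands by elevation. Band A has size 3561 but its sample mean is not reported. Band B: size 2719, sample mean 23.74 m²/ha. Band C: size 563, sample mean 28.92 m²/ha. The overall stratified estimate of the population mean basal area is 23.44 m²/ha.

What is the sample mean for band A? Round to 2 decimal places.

Σ Nₕx̄ₕ = N·μ, so 3561·x̄_A = 6843·23.44 − (2719·23.74 + 563·28.92).
= 160399.92 − 80831.02 = 79568.9.
x̄_A = 79568.9 / 3561 = 22.3445... → 22.34.

22.34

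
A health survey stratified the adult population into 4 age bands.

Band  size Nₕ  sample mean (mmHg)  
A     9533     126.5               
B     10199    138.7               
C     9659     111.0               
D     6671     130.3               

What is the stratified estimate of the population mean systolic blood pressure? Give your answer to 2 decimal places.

126.50

N = 9533 + 10199 + 9659 + 6671 = 36062.
The stratified mean weights each stratum mean by its population share Nₕ/N.
Σ Nₕx̄ₕ = 9533·126.5 + 10199·138.7 + 9659·111.0 + 6671·130.3 = 1205924.5 + 1414601.3 + 1072149 + 869231.3 = 4561906.1.
Divide by N: 4561906.1 / 36062 = 126.5017... → 126.50.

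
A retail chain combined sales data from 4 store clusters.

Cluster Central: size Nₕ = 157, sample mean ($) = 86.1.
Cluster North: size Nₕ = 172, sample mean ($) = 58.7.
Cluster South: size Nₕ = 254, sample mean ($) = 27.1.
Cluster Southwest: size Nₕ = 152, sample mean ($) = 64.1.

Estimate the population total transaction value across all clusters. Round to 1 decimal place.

Estimate total by summing Nₕ·x̄ₕ over strata.
157·86.1 + 172·58.7 + 254·27.1 + 152·64.1 = 13517.7 + 10096.4 + 6883.4 + 9743.2 = 40240.7.

40240.7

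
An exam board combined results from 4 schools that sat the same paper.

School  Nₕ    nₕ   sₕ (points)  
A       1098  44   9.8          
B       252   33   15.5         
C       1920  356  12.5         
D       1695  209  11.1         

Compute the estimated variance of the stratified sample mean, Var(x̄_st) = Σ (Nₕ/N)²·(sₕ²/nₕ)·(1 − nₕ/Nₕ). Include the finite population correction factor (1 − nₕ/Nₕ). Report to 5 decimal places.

N = 4965; Wₕ = Nₕ/N.
school A: (1098/4965)²·9.8²/44·(1 − 44/1098) = 0.10247170
school B: (252/4965)²·15.5²/33·(1 − 33/252) = 0.01629880
school C: (1920/4965)²·12.5²/356·(1 − 356/1920) = 0.05346499
school D: (1695/4965)²·11.1²/209·(1 − 209/1695) = 0.06023511
Sum = 0.23247059 → 0.23247.

0.23247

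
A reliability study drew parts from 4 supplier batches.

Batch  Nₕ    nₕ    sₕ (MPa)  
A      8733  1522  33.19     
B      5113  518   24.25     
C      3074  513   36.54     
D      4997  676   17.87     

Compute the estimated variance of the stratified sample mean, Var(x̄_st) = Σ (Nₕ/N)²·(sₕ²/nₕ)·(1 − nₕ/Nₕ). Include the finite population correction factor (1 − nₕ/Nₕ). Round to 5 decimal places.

N = 21917. Term for each stratum: Wₕ²sₕ²/nₕ·(1−nₕ/Nₕ).
Var(x̄_st) = 0.09488479 + 0.05552554 + 0.04265510 + 0.02123410 = 0.21429953 → 0.21430.

0.21430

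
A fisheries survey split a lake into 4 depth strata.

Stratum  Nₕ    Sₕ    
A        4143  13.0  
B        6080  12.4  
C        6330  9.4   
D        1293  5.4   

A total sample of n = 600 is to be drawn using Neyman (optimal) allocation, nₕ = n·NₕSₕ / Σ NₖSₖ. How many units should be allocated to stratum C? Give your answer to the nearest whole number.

A: NₕSₕ = 4143·13.0 = 53859
B: NₕSₕ = 6080·12.4 = 75392
C: NₕSₕ = 6330·9.4 = 59502
D: NₕSₕ = 1293·5.4 = 6982.2
Σ NₕSₕ = 195735.2.
n_C = 600·59502/195735.2 = 182.395... → 182.

182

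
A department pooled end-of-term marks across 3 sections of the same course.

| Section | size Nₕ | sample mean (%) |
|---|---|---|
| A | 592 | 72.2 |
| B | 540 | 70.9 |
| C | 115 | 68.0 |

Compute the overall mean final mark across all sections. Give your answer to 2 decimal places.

71.25

N = 592 + 540 + 115 = 1247.
Overall mean = Σ (Nₕ/N)·x̄ₕ — weight by population share, not a simple average.
Σ Nₕx̄ₕ = 592·72.2 + 540·70.9 + 115·68.0 = 42742.4 + 38286 + 7820 = 88848.4.
Divide by N: 88848.4 / 1247 = 71.2497... → 71.25.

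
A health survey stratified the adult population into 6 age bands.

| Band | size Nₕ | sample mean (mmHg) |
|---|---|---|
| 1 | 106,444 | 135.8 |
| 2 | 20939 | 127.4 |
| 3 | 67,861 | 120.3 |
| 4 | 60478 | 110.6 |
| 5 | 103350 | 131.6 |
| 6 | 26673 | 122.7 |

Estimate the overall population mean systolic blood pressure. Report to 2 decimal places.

126.64

N = 385745; weights Wₕ = Nₕ/N = (0.2759, 0.0543, 0.1759, 0.1568, 0.2679, 0.0691).
x̄_st = Σ Wₕ·x̄ₕ = 0.2759·135.8 + 0.0543·127.4 + 0.1759·120.3 + 0.1568·110.6 + 0.2679·131.6 + 0.0691·122.7 ≈ 126.6352...
→ 126.64.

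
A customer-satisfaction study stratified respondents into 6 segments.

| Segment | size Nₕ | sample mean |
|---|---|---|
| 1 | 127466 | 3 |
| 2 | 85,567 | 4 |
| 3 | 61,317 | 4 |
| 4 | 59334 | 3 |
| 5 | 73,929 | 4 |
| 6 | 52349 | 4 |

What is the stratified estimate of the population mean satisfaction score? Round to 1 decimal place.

3.6

N = 459962; weights Wₕ = Nₕ/N = (0.2771, 0.1860, 0.1333, 0.1290, 0.1607, 0.1138).
x̄_st = Σ Wₕ·x̄ₕ = 0.2771·3 + 0.1860·4 + 0.1333·4 + 0.1290·3 + 0.1607·4 + 0.1138·4 ≈ 3.594...
→ 3.6.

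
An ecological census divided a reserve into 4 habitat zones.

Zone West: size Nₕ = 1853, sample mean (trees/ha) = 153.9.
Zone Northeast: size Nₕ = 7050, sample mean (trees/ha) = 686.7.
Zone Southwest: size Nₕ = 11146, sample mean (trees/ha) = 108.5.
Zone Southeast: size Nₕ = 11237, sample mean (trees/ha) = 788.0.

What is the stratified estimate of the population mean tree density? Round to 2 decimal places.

x̄_st = (Σ Nₕx̄ₕ) / (Σ Nₕ) = (1853·153.9 + 7050·686.7 + 11146·108.5 + 11237·788.0) / 31286
= 15190508.7 / 31286 = 485.5369... → 485.54.

485.54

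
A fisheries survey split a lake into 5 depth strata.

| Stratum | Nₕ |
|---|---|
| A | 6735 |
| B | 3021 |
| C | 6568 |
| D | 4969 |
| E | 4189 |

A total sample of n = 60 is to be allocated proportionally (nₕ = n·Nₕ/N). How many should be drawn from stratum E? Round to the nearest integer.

Share of stratum E = 4189/25482 = 0.16439.
Allocate 60 × 0.16439 = 9.863... → 10.

10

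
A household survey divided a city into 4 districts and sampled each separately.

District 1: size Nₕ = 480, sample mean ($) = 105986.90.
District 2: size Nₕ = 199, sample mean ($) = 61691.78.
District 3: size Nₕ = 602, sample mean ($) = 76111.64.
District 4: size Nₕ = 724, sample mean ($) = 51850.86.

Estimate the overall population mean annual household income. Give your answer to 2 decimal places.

x̄_st = (Σ Nₕx̄ₕ) / (Σ Nₕ) = (480·105986.90 + 199·61691.78 + 602·76111.64 + 724·51850.86) / 2005
= 146509606.14 / 2005 = 73072.1228... → 73072.12.

73072.12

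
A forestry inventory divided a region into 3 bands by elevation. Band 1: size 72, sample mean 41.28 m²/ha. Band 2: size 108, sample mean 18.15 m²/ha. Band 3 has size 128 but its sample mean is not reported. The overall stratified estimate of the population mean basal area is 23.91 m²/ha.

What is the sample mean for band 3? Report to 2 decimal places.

19.00

Σ Nₕx̄ₕ = N·μ, so 128·x̄_3 = 308·23.91 − (72·41.28 + 108·18.15).
= 7364.28 − 4932.36 = 2431.92.
x̄_3 = 2431.92 / 128 = 18.9994... → 19.00.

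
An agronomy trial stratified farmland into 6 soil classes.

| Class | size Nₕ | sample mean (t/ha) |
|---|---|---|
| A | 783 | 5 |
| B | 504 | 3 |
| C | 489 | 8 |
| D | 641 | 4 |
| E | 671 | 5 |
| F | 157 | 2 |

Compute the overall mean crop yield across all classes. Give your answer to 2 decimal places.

4.80

x̄_st = (Σ Nₕx̄ₕ) / (Σ Nₕ) = (783·5 + 504·3 + 489·8 + 641·4 + 671·5 + 157·2) / 3245
= 15572 / 3245 = 4.7988... → 4.80.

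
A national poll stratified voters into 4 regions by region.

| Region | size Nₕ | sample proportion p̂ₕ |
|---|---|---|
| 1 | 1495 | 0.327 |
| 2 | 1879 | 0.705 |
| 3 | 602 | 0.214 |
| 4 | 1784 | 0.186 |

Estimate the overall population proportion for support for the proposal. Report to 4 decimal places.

Wₕ = Nₕ/N with N = 5760: 0.2595, 0.3262, 0.1045, 0.3097.
p̂_st = 0.2595·0.327 + 0.3262·0.705 + 0.1045·0.214 + 0.3097·0.186 ≈ 0.394828... → 0.3948.

0.3948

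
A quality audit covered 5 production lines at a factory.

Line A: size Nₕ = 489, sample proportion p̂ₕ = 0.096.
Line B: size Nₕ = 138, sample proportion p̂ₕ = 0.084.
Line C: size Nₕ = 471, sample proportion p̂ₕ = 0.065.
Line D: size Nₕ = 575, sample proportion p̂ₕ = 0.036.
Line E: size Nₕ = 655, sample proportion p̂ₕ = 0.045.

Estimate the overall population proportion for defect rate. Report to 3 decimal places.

Wₕ = Nₕ/N with N = 2328: 0.2101, 0.0593, 0.2023, 0.2470, 0.2814.
p̂_st = 0.2101·0.096 + 0.0593·0.084 + 0.2023·0.065 + 0.2470·0.036 + 0.2814·0.045 ≈ 0.05985... → 0.060.

0.060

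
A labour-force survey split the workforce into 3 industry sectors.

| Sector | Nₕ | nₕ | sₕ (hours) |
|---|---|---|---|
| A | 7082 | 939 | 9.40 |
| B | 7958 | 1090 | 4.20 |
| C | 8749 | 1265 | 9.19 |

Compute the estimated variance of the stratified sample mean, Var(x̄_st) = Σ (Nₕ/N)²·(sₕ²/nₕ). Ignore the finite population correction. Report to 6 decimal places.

0.019181

N = 23789. Term for each stratum: Wₕ²sₕ²/nₕ.
Var(x̄_st) = 0.008339684 + 0.001811038 + 0.009030358 = 0.019181080 → 0.019181.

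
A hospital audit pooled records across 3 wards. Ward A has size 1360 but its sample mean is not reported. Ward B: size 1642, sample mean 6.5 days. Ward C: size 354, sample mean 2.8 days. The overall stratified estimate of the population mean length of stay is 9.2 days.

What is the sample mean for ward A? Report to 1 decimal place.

14.1

N = 1360 + 1642 + 354 = 3356.
Overall total = μ·N = 9.2·3356 = 30875.2.
Subtract the known strata: 1642·6.5 + 354·2.8 = 11664.2.
Remaining total for ward A: 30875.2 − 11664.2 = 19211.
Divide by its size: 19211 / 1360 = 14.126... → 14.1.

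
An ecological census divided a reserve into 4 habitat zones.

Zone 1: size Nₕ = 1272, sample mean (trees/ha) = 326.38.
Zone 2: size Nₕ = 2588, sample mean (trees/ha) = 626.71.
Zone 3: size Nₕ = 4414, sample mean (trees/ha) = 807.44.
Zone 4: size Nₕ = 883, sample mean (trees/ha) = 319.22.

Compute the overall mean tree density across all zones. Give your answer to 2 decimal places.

642.46

N = 1272 + 2588 + 4414 + 883 = 9157.
Weight each subgroup mean by Nₕ/N and sum.
Σ Nₕx̄ₕ = 1272·326.38 + 2588·626.71 + 4414·807.44 + 883·319.22 = 415155.36 + 1621925.48 + 3564040.16 + 281871.26 = 5882992.26.
Divide by N: 5882992.26 / 9157 = 642.4585... → 642.46.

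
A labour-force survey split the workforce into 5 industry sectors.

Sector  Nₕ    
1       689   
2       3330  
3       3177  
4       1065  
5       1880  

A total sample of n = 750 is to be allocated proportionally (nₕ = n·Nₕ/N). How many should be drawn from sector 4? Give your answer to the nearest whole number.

79

Share of sector 4 = 1065/10141 = 0.10502.
Allocate 750 × 0.10502 = 78.764... → 79.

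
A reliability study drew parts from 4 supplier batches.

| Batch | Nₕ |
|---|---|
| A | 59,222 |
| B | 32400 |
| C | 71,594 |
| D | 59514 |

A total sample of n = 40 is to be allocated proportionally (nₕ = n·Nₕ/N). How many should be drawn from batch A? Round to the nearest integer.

N = 59222 + 32400 + 71594 + 59514 = 222730.
n_A = 40·59222/222730 = 10.636... → 11.

11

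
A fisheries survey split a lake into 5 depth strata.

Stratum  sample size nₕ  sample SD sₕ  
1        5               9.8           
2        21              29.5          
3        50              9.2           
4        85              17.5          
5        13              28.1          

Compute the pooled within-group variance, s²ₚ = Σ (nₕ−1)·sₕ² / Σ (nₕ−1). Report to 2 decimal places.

338.09

1: (5−1)·9.8² = 4·96.04 = 384.16
2: (21−1)·29.5² = 20·870.25 = 17405
3: (50−1)·9.2² = 49·84.64 = 4147.36
4: (85−1)·17.5² = 84·306.25 = 25725
5: (13−1)·28.1² = 12·789.61 = 9475.32
Numerator = 57136.84; denominator = Σ(nₕ−1) = 169.
s²ₚ = 57136.84/169 = 338.0878... → 338.09.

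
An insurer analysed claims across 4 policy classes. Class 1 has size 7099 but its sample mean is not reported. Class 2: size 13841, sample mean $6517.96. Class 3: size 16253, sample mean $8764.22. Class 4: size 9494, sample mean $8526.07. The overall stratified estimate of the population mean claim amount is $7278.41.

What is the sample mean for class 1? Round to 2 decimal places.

3690.75

Σ Nₕx̄ₕ = N·μ, so 7099·x̄_1 = 46687·7278.41 − (13841·6517.96 + 16253·8764.22 + 9494·8526.07).
= 339807127.67 − 313606460.6 = 26200667.07.
x̄_1 = 26200667.07 / 7099 = 3690.7546... → 3690.75.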